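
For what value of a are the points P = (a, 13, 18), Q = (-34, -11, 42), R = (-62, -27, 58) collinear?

Collinearity requires PQ × PR = 0; each component is linear in a.
The y-component gives (16)a + (-128) = 0, so a = 8.
The remaining components then also vanish.

8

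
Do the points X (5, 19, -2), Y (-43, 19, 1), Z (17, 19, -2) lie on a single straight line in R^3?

No

XY = (-48, 0, 3), XZ = (12, 0, 0).
XY × XZ = (0, 36, 0).
The cross product is nonzero, so the points do not lie on one line.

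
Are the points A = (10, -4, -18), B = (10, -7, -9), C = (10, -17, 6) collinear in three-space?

No

AB = (0, -3, 9), AC = (0, -13, 24).
Comparing components 2 and 3: (-3)(24) − (9)(-13) = 45 ≠ 0, so AB and AC are not parallel and the points are not collinear.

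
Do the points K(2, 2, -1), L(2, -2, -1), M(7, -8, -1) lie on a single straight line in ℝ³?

KL = (0, -4, 0), KM = (5, -10, 0).
KL × KM = (0, 0, 20).
The cross product is nonzero, so the points do not lie on one line.

No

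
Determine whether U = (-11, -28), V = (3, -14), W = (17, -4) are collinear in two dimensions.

No

UV = (14, 14), UW = (28, 24).
Twice the signed area of △UVW is (14)(24) − (14)(28) = -56.
The area is nonzero, so the three points are not collinear.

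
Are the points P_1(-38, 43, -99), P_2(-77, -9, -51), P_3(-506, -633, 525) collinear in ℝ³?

P_1P_2 = (-39, -52, 48), P_1P_3 = (-468, -676, 624).
Comparing components 3 and 1: (48)(-468) − (-39)(624) = 1872 ≠ 0, so P_1P_2 and P_1P_3 are not parallel and the points are not collinear.

No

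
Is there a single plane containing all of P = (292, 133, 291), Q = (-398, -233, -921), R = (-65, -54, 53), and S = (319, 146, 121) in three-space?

Yes

With P as base: PQ = (-690, -366, -1212), PR = (-357, -187, -238), PS = (27, 13, -170).
PR × PS = (34884, -67116, 408).
PQ · (PR × PS) = 0.
The scalar triple product vanishes, so the four points are coplanar.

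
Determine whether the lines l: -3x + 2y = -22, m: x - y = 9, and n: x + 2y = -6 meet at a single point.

Yes

The three lines meet at one point iff the augmented coefficient matrix [aᵢ bᵢ cᵢ] has rank < 3, i.e. its determinant vanishes.
Here the determinant is 0.
It vanishes, so the lines are concurrent at (4, -5).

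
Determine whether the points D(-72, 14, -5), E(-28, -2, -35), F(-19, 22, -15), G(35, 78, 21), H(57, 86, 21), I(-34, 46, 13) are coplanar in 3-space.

No

The plane through D, E, F has normal n = DE × DF = (400, -1150, 1200) and equation n·P = -50900.
Checking the remaining points: n·G = -50500, n·H = -50900, n·I = -50900.
Since n·G = -50500 ≠ -50900, G is off the plane and the points are not all coplanar.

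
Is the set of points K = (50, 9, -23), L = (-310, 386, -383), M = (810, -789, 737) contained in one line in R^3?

No

KL = (-360, 377, -360), KM = (760, -798, 760).
Comparing components 2 and 3: (377)(760) − (-360)(-798) = -760 ≠ 0, so KL and KM are not parallel and the points are not collinear.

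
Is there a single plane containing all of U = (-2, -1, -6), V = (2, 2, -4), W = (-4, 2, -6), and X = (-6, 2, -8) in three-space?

The four points are coplanar iff the 3×3 determinant with rows UV, UW, UX is zero.
Rows: (4, 3, 2), (-2, 3, 0), (-4, 3, -2).
Expanding along the first row: (4)(-6) − (3)(4) + (2)(6) = -24.
Nonzero ⇒ not coplanar.

No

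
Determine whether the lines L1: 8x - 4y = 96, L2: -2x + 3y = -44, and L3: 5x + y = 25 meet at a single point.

Intersecting L1 and L2: solving the 2×2 system gives (x, y) = (7, -10).
Substitute into L3: (5)(7) + (1)(-10) = 25.
This equals 25, so (7, -10) lies on all three lines and they are concurrent.

Yes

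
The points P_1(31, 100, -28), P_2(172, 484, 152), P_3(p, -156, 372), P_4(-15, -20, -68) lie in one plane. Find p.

-125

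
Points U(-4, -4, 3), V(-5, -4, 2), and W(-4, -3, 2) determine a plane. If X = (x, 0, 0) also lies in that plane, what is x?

The plane through U, V, W has equation 1x − 1y − 1z = -3.
Substituting X: (1)x + (0) = -3, so x = -3.

-3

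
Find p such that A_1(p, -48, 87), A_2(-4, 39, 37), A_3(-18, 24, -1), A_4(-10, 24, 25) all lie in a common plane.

The points are coplanar iff A_1A_2 · (A_1A_3 × A_1A_4) = 0.
Expanding, this is linear in p: (390)p + (780) = 0.
So p = -2.

-2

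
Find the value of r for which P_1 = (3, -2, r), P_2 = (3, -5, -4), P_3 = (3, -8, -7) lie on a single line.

-1

Direction P_2P_3 = (0, -3, -3). From the y-coordinate of P_1, the parameter along the line is τ = (-2 − (-5))/(-3) = -1.
Then r = (-4) + (-1)·(-3) = -1.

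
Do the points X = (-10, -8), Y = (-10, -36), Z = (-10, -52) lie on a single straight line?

Yes

XY = (0, -28), XZ = (0, -44).
det[XY; XZ] = (0)(-44) − (-28)(0) = 0.
The determinant is zero, so the points are collinear.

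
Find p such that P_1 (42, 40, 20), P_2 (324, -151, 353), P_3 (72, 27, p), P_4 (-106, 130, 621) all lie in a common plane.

Coplanarity ⇔ det[P_1P_2; P_1P_3; P_1P_4] = 0.
Expanding, this is linear in p: (2888)p + (1441112) = 0.
So p = -499.

-499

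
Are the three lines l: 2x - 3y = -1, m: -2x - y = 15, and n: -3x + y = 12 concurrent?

The three lines meet at one point iff the augmented coefficient matrix [aᵢ bᵢ cᵢ] has rank < 3, i.e. its determinant vanishes.
Here the determinant is 14.
Nonzero, so no common point exists.

No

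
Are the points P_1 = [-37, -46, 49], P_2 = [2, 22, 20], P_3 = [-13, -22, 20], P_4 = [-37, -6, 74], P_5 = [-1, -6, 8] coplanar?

Yes

The plane through P_1, P_2, P_3 has normal n = P_1P_2 × P_1P_3 = (-1276, 435, -696) and equation n·P = -6902.
Checking the remaining points: n·P_4 = -6902, n·P_5 = -6902.
All equal -6902, so all 5 points lie in one plane.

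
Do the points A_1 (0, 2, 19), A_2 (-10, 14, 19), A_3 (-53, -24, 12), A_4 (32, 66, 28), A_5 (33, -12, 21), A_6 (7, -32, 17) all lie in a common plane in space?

No

The plane through A_1, A_2, A_3 has normal n = A_1A_2 × A_1A_3 = (-84, -70, 896) and equation n·P = 16884.
Checking the remaining points: n·A_4 = 17780, n·A_5 = 16884, n·A_6 = 16884.
Since n·A_4 = 17780 ≠ 16884, A_4 is off the plane and the points are not all coplanar.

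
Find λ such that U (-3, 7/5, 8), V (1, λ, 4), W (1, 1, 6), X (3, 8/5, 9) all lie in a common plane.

Normal to plane UWX: n = (0, -16, 16/5); plane equation n·P = 16/5.
Requiring n·V = 16/5: (-16)λ + (64/5) = 16/5.
So λ = 3/5.

3/5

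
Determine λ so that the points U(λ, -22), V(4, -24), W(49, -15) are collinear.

14

The three points are collinear iff det[UV; UW] = 0.
This determinant is linear in λ: (-9)λ + (126) = 0, so λ = 14.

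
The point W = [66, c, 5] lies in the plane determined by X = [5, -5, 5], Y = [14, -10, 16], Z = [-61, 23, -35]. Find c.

-23

A normal to the plane is n = XY × XZ = (-108, -366, -78).
W lies in the plane iff n · XW = 0.
This gives (-366)c + (-8418) = 0, so c = -23.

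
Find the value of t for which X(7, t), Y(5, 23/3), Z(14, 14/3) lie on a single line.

7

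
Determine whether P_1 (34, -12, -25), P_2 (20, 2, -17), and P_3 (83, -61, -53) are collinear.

P_1P_2 = (-14, 14, 8), P_1P_3 = (49, -49, -28).
Each component of P_1P_3 is -7/2 times the corresponding component of P_1P_2, so P_1P_3 = -7/2·P_1P_2 and the points are collinear.

Yes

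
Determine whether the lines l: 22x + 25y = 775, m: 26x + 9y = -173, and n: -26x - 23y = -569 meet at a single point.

Yes

Intersecting l and m: solving the 2×2 system gives (x, y) = (-25, 53).
Substitute into n: (-26)(-25) + (-23)(53) = -569.
This equals -569, so (-25, 53) lies on all three lines and they are concurrent.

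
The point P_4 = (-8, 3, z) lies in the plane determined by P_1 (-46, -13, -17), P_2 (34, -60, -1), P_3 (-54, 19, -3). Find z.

Coplanarity requires P_1P_2 · (P_1P_3 × P_1P_4) = 0.
P_1P_2 = (80, -47, 16), P_1P_3 = (-8, 32, 14); the triple product is linear in z with coefficient 2184 and constant term -27300.
Setting it to zero: z = 25/2.

25/2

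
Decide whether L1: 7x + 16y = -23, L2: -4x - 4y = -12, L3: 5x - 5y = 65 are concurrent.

Intersecting L1 and L2: solving the 2×2 system gives (x, y) = (71/9, -44/9).
Substitute into L3: (5)(71/9) + (-5)(-44/9) = 575/9.
But L3 requires 65 ≠ 575/9, so the three lines have no common point.

No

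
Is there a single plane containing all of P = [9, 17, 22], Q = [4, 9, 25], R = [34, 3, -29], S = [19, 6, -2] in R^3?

Yes

The four points are coplanar iff the 3×3 determinant with rows PQ, PR, PS is zero.
Rows: (-5, -8, 3), (25, -14, -51), (10, -11, -24).
Expanding along the first row: (-5)(-225) − (-8)(-90) + (3)(-135) = 0.
Zero determinant ⇒ coplanar.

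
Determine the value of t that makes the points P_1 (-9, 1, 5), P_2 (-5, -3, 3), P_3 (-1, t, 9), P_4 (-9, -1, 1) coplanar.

-3

Coplanarity ⇔ det[P_1P_2; P_1P_3; P_1P_4] = 0.
Expanding, this is linear in t: (-16)t + (-48) = 0.
So t = -3.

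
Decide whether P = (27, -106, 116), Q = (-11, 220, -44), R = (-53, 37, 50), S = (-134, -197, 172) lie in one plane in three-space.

Yes

With P as base: PQ = (-38, 326, -160), PR = (-80, 143, -66), PS = (-161, -91, 56).
PR × PS = (2002, 15106, 30303).
PQ · (PR × PS) = 0.
The scalar triple product vanishes, so the four points are coplanar.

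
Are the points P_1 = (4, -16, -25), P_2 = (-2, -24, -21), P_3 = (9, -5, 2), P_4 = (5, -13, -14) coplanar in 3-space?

With P_1 as base: P_1P_2 = (-6, -8, 4), P_1P_3 = (5, 11, 27), P_1P_4 = (1, 3, 11).
P_1P_3 × P_1P_4 = (40, -28, 4).
P_1P_2 · (P_1P_3 × P_1P_4) = 0.
The scalar triple product vanishes, so the four points are coplanar.

Yes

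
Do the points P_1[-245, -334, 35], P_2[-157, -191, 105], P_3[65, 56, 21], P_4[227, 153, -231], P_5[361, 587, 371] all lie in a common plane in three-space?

Yes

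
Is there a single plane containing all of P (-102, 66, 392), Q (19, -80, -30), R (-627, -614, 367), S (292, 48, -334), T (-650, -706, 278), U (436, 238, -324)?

No

The plane through P, Q, R has normal n = PQ × PR = (-283310, 224575, -158930) and equation n·X = -18580990.
Checking the remaining points: n·S = -18864300, n·T = -18580990, n·U = -18580990.
Since n·S = -18864300 ≠ -18580990, S is off the plane and the points are not all coplanar.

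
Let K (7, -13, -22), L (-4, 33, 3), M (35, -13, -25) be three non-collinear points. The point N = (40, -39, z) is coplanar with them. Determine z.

-39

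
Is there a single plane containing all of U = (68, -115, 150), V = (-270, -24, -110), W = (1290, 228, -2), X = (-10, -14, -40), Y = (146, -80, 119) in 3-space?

The plane through U, V, W has normal n = UV × UW = (75348, -369096, -227136) and equation n·P = 13499304.
Checking the remaining points: n·X = 13499304, n·Y = 13499304.
All equal 13499304, so all 5 points lie in one plane.

Yes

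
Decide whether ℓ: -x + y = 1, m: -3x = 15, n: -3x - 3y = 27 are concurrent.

The three lines meet at one point iff the augmented coefficient matrix [aᵢ bᵢ cᵢ] has rank < 3, i.e. its determinant vanishes.
Here the determinant is 0.
It vanishes, so the lines are concurrent at (-5, -4).

Yes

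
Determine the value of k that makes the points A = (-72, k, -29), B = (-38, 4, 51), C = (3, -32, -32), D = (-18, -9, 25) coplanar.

-13

The points are coplanar iff AB · (AC × AD) = 0.
Expanding, this is linear in k: (594)k + (7722) = 0.
So k = -13.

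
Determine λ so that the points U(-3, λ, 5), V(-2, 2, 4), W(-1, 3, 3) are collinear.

Collinearity requires UV × UW = 0; each component is linear in λ.
The x-component gives (1)λ + (-1) = 0, so λ = 1.
The remaining components then also vanish.

1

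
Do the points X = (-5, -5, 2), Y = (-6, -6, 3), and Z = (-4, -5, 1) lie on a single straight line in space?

No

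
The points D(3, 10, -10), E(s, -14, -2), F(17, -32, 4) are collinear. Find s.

Collinearity requires DE × DF = 0; each component is linear in s.
The y-component gives (-14)s + (154) = 0, so s = 11.
The remaining components then also vanish.

11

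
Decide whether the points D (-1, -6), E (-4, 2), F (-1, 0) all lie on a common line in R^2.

No

DE = (-3, 8), DF = (0, 6).
det[DE; DF] = (-3)(6) − (8)(0) = -18.
The determinant is nonzero, so they are not collinear.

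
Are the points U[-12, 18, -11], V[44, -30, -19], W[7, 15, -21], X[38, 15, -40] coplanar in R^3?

A normal to the plane through U, V, W is n = UV × UW = (456, 408, 744).
The plane has equation n·P = -6312. For X: n·X = -6312.
Equal, so X lies in the plane and all four are coplanar.

Yes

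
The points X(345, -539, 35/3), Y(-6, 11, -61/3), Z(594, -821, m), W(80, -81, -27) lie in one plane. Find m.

Normal to plane XYW: n = (-19832/3, -5092, -15008); plane equation n·P = 866444/3.
Requiring n·Z = 866444/3: (-15008)m + (253796) = 866444/3.
So m = -7/3.

-7/3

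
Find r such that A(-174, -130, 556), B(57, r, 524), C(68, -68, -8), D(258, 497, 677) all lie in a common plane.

161

Coplanarity ⇔ det[AB; AC; AD] = 0.
Expanding, this is linear in r: (-272930)r + (43941730) = 0.
So r = 161.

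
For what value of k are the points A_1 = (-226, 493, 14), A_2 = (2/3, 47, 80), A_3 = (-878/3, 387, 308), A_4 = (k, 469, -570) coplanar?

122/3

The points are coplanar iff A_1A_2 · (A_1A_3 × A_1A_4) = 0.
Expanding, this is linear in k: (-124128)k + (5047872) = 0.
So k = 122/3.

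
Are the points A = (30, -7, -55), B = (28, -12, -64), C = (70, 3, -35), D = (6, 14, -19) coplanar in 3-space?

With A as base: AB = (-2, -5, -9), AC = (40, 10, 20), AD = (-24, 21, 36).
AC × AD = (-60, -1920, 1080).
AB · (AC × AD) = 0.
The scalar triple product vanishes, so the four points are coplanar.

Yes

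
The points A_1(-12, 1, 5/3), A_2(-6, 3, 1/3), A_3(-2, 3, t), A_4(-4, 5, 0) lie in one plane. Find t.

-2/3

Normal to plane A_1A_2A_4: n = (2, -2/3, 8); plane equation n·P = -34/3.
Requiring n·A_3 = -34/3: (8)t + (-6) = -34/3.
So t = -2/3.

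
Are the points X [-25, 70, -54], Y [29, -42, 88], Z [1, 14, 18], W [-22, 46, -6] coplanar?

With X as base: XY = (54, -112, 142), XZ = (26, -56, 72), XW = (3, -24, 48).
XZ × XW = (-960, -1032, -456).
XY · (XZ × XW) = -1008.
Since -1008 ≠ 0, the four points are not coplanar.

No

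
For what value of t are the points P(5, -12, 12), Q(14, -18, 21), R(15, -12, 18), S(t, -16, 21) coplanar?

The points are coplanar iff PQ · (PR × PS) = 0.
Expanding, this is linear in t: (-36)t + (576) = 0.
So t = 16.

16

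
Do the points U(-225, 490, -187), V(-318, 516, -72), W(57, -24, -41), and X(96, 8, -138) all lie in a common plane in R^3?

The four points are coplanar iff the 3×3 determinant with rows UV, UW, UX is zero.
Rows: (-93, 26, 115), (282, -514, 146), (321, -482, 49).
Expanding along the first row: (-93)(45186) − (26)(-33048) + (115)(29070) = 0.
Zero determinant ⇒ coplanar.

Yes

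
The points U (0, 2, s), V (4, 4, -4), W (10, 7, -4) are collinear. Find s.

Collinearity requires UV × UW = 0; each component is linear in s.
The x-component gives (3)s + (12) = 0, so s = -4.
The remaining components then also vanish.

-4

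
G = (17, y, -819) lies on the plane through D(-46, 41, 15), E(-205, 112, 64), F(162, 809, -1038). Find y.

722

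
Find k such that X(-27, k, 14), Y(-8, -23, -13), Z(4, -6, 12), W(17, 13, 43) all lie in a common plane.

-40

Coplanarity ⇔ det[XY; XZ; XW] = 0.
Expanding, this is linear in k: (47)k + (1880) = 0.
So k = -40.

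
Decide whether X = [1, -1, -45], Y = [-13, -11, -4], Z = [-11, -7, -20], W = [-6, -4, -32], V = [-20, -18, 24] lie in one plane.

The plane through X, Y, Z has normal n = XY × XZ = (-4, -142, -36) and equation n·P = 1758.
Checking the remaining points: n·W = 1744, n·V = 1772.
Since n·W = 1744 ≠ 1758, W is off the plane and the points are not all coplanar.

No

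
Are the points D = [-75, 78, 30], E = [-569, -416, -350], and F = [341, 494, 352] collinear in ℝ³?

No

DE = (-494, -494, -380), DF = (416, 416, 322).
DE × DF = (-988, 988, 0).
The cross product is nonzero, so the points do not lie on one line.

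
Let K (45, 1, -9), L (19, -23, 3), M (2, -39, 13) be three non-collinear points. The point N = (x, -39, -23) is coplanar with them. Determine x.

-4

A normal to the plane is n = KL × KM = (-48, 56, 8).
N lies in the plane iff n · KN = 0.
This gives (-48)x + (-192) = 0, so x = -4.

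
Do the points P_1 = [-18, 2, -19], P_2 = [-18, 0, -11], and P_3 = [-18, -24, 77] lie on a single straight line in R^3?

No

P_1P_2 = (0, -2, 8), P_1P_3 = (0, -26, 96).
Comparing components 2 and 3: (-2)(96) − (8)(-26) = 16 ≠ 0, so P_1P_2 and P_1P_3 are not parallel and the points are not collinear.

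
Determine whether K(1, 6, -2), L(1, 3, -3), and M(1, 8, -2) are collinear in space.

No

KL = (0, -3, -1), KM = (0, 2, 0).
Comparing components 2 and 3: (-3)(0) − (-1)(2) = 2 ≠ 0, so KL and KM are not parallel and the points are not collinear.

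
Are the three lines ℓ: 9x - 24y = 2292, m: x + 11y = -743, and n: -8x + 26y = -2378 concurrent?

The three lines meet at one point iff the augmented coefficient matrix [aᵢ bᵢ cᵢ] has rank < 3, i.e. its determinant vanishes.
Here the determinant is 0.
It vanishes, so the lines are concurrent at (60, -73).

Yes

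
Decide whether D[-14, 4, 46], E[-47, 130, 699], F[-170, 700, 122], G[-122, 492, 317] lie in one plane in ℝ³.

No

A normal to the plane through D, E, F is n = DE × DF = (-444912, -99360, -3312).
The plane has equation n·P = 5678976. For G: n·G = 4344240.
4344240 ≠ 5678976, so G is off the plane.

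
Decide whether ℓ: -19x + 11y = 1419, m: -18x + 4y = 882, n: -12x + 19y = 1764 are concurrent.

The three lines meet at one point iff the augmented coefficient matrix [aᵢ bᵢ cᵢ] has rank < 3, i.e. its determinant vanishes.
Here the determinant is 0.
It vanishes, so the lines are concurrent at (-33, 72).

Yes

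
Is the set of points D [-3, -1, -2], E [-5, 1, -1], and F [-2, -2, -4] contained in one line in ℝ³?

DE = (-2, 2, 1), DF = (1, -1, -2).
Comparing components 2 and 3: (2)(-2) − (1)(-1) = -3 ≠ 0, so DE and DF are not parallel and the points are not collinear.

No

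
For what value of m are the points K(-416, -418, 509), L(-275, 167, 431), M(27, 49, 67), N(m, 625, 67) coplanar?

The points are coplanar iff KL · (KM × KN) = 0.
Expanding, this is linear in m: (-222144)m + (21992256) = 0.
So m = 99.

99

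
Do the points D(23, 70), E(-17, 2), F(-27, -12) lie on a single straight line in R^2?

DE = (-40, -68), DF = (-50, -82).
Twice the signed area of △DEF is (-40)(-82) − (-68)(-50) = -120.
The area is nonzero, so the three points are not collinear.

No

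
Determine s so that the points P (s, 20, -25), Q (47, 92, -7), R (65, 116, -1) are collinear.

-7

Collinearity requires PQ × PR = 0; each component is linear in s.
The y-component gives (6)s + (42) = 0, so s = -7.
The remaining components then also vanish.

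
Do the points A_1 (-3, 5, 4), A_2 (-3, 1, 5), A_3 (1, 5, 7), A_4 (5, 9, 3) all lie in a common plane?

A normal to the plane through A_1, A_2, A_3 is n = A_1A_2 × A_1A_3 = (-12, 4, 16).
The plane has equation n·P = 120. For A_4: n·A_4 = 24.
24 ≠ 120, so A_4 is off the plane.

No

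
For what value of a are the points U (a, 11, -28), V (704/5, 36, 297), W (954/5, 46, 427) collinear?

79/5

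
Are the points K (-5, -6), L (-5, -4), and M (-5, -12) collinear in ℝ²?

Yes

KL = (0, 2), KM = (0, -6).
Checking proportionality: KM = -3·KL, so the vectors are parallel and the points are collinear.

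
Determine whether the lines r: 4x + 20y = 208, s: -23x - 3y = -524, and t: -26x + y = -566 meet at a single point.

Yes

Intersecting r and s: solving the 2×2 system gives (x, y) = (22, 6).
Substitute into t: (-26)(22) + (1)(6) = -566.
This equals -566, so (22, 6) lies on all three lines and they are concurrent.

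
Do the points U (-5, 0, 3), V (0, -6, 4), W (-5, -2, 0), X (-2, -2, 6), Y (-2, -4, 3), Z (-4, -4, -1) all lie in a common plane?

Yes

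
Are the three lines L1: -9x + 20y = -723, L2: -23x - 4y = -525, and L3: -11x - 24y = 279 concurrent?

The three lines meet at one point iff the augmented coefficient matrix [aᵢ bᵢ cᵢ] has rank < 3, i.e. its determinant vanishes.
Here the determinant is 0.
It vanishes, so the lines are concurrent at (27, -24).

Yes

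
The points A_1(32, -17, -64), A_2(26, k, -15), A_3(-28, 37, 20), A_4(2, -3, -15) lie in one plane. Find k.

The points are coplanar iff A_1A_2 · (A_1A_3 × A_1A_4) = 0.
Expanding, this is linear in k: (420)k + (36540) = 0.
So k = -87.

-87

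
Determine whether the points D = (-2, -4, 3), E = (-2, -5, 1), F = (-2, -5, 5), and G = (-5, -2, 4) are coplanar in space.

The four points are coplanar iff the 3×3 determinant with rows DE, DF, DG is zero.
Rows: (0, -1, -2), (0, -1, 2), (-3, 2, 1).
Expanding along the first row: (0)(-5) − (-1)(6) + (-2)(-3) = 12.
Nonzero ⇒ not coplanar.

No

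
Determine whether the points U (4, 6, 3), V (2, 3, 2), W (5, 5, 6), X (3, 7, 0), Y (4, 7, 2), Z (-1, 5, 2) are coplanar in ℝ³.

No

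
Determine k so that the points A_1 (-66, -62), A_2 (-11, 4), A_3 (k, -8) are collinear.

-21

Collinearity: (A_3 − A_1) must be parallel to (A_2 − A_1) = (55, 66).
Cross-multiplying the components: (k − (-66))·(66) = (54)·(55).
Solving gives k = -21.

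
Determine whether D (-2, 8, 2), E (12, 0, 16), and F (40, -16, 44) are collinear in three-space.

Yes

DE = (14, -8, 14), DF = (42, -24, 42).
Each component of DF is 3 times the corresponding component of DE, so DF = 3·DE and the points are collinear.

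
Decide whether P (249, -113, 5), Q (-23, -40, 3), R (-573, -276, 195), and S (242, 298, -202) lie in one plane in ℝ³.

A normal to the plane through P, Q, R is n = PQ × PR = (13544, 53324, 104342).
The plane has equation n·X = -2131446. For S: n·S = -1908884.
-1908884 ≠ -2131446, so S is off the plane.

No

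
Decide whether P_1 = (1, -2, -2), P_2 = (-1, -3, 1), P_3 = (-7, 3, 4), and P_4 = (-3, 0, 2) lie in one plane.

No

The four points are coplanar iff the 3×3 determinant with rows P_1P_2, P_1P_3, P_1P_4 is zero.
Rows: (-2, -1, 3), (-8, 5, 6), (-4, 2, 4).
Expanding along the first row: (-2)(8) − (-1)(-8) + (3)(4) = -12.
Nonzero ⇒ not coplanar.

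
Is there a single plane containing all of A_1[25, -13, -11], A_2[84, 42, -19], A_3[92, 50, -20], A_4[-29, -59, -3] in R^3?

Yes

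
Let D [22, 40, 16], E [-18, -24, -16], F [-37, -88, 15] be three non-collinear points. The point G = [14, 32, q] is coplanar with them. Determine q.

3

Coplanarity requires DE · (DF × DG) = 0.
DE = (-40, -64, -32), DF = (-59, -128, -1); the triple product is linear in q with coefficient 1344 and constant term -4032.
Setting it to zero: q = 3.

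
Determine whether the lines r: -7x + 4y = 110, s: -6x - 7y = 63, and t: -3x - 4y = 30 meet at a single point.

Intersecting r and s: solving the 2×2 system gives (x, y) = (-14, 3).
Substitute into t: (-3)(-14) + (-4)(3) = 30.
This equals 30, so (-14, 3) lies on all three lines and they are concurrent.

Yes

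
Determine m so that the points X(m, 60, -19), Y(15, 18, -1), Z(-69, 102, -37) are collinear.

-27

Direction YZ = (-84, 84, -36). From the y-coordinate of X, the parameter along the line is τ = (60 − 18)/84 = 1/2.
Then m = 15 + 1/2·(-84) = -27.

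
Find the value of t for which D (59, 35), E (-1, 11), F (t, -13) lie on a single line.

-61

Collinearity: (F − D) must be parallel to (E − D) = (-60, -24).
Cross-multiplying the components: (t − 59)·(-24) = (-48)·(-60).
Solving gives t = -61.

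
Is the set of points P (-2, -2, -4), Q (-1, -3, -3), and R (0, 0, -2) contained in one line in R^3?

No

PQ = (1, -1, 1), PR = (2, 2, 2).
Comparing components 2 and 3: (-1)(2) − (1)(2) = -4 ≠ 0, so PQ and PR are not parallel and the points are not collinear.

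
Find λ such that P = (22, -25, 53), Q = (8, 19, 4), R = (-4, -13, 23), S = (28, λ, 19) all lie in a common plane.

19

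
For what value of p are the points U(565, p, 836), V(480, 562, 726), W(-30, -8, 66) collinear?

Collinearity requires UV × UW = 0; each component is linear in p.
The x-component gives (660)p + (-433620) = 0, so p = 657.
The remaining components then also vanish.

657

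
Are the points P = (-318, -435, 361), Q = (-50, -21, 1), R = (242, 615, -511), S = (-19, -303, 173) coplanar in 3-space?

Yes

With P as base: PQ = (268, 414, -360), PR = (560, 1050, -872), PS = (299, 132, -188).
PR × PS = (-82296, -155448, -240030).
PQ · (PR × PS) = 0.
The scalar triple product vanishes, so the four points are coplanar.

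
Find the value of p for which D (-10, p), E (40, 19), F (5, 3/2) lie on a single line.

-6

Collinearity: (D − E) must be parallel to (F − E) = (-35, -35/2).
Cross-multiplying the components: (p − 19)·(-35) = (-50)·(-35/2).
Solving gives p = -6.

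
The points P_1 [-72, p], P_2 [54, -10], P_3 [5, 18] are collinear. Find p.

62

The three points are collinear iff det[P_1P_2; P_1P_3] = 0.
This determinant is linear in p: (-49)p + (3038) = 0, so p = 62.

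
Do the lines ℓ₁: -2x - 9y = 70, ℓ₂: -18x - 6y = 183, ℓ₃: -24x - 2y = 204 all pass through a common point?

No

The three lines meet at one point iff the augmented coefficient matrix [aᵢ bᵢ cᵢ] has rank < 3, i.e. its determinant vanishes.
Here the determinant is 636.
Nonzero, so no common point exists.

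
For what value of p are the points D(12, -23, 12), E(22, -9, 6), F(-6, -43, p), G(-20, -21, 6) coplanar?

20

Normal to plane DEG: n = (-72, 252, 468); plane equation n·P = -1044.
Requiring n·F = -1044: (468)p + (-10404) = -1044.
So p = 20.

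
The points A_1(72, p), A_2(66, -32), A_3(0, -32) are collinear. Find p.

-32

Collinearity: (A_1 − A_2) must be parallel to (A_3 − A_2) = (-66, 0).
Cross-multiplying the components: (p − (-32))·(-66) = (6)·(0).
Solving gives p = -32.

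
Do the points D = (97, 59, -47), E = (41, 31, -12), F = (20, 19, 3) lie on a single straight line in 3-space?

No

DE = (-56, -28, 35), DF = (-77, -40, 50).
DE × DF = (0, 105, 84).
The cross product is nonzero, so the points do not lie on one line.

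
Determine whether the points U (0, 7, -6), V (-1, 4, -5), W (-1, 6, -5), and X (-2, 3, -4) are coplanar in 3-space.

With U as base: UV = (-1, -3, 1), UW = (-1, -1, 1), UX = (-2, -4, 2).
UW × UX = (2, 0, 2).
UV · (UW × UX) = 0.
The scalar triple product vanishes, so the four points are coplanar.

Yes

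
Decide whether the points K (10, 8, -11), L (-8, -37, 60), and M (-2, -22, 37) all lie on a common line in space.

No

KL = (-18, -45, 71), KM = (-12, -30, 48).
KL × KM = (-30, 12, 0).
The cross product is nonzero, so the points do not lie on one line.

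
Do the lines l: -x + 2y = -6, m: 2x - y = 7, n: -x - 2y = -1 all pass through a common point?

The three lines meet at one point iff the augmented coefficient matrix [aᵢ bᵢ cᵢ] has rank < 3, i.e. its determinant vanishes.
Here the determinant is 5.
Nonzero, so no common point exists.

No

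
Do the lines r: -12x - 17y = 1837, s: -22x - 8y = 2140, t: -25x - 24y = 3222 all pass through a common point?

Intersecting r and s: solving the 2×2 system gives (x, y) = (-78, -53).
Substitute into t: (-25)(-78) + (-24)(-53) = 3222.
This equals 3222, so (-78, -53) lies on all three lines and they are concurrent.

Yes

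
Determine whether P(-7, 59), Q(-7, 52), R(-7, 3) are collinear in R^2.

Yes

PQ = (0, -7), PR = (0, -56).
Twice the signed area of △PQR is (0)(-56) − (-7)(0) = 0.
The triangle is degenerate (zero area), so the points are collinear.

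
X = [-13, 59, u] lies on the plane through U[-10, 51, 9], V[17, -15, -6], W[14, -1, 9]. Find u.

12

A normal to the plane is n = UV × UW = (-780, -360, 180).
X lies in the plane iff n · UX = 0.
This gives (180)u + (-2160) = 0, so u = 12.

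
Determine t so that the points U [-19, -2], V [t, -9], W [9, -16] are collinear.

-5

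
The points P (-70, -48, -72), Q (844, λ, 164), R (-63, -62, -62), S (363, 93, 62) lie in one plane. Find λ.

347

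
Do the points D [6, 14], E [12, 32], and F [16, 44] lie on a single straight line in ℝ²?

DE = (6, 18), DF = (10, 30).
det[DE; DF] = (6)(30) − (18)(10) = 0.
The determinant is zero, so the points are collinear.

Yes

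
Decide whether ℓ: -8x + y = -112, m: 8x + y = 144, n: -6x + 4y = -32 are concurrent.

The three lines meet at one point iff the augmented coefficient matrix [aᵢ bᵢ cᵢ] has rank < 3, i.e. its determinant vanishes.
Here the determinant is 0.
It vanishes, so the lines are concurrent at (16, 16).

Yes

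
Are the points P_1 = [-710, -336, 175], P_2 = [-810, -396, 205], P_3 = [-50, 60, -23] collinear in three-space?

P_1P_2 = (-100, -60, 30), P_1P_3 = (660, 396, -198).
P_1P_2 × P_1P_3 = (0, 0, 0).
The cross product vanishes, so the three points are collinear.

Yes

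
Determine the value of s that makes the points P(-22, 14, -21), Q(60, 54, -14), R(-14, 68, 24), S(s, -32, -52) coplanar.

Normal to plane PQR: n = (1422, -3634, 4108); plane equation n·X = -168428.
Requiring n·S = -168428: (1422)s + (-97328) = -168428.
So s = -50.

-50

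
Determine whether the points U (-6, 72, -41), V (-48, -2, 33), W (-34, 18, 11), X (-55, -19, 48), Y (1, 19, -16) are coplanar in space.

The plane through U, V, W has normal n = UV × UW = (148, 112, 196) and equation n·P = -860.
Checking the remaining points: n·X = -860, n·Y = -860.
All equal -860, so all 5 points lie in one plane.

Yes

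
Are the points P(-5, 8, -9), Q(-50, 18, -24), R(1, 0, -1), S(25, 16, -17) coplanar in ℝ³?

With P as base: PQ = (-45, 10, -15), PR = (6, -8, 8), PS = (30, 8, -8).
PR × PS = (0, 288, 288).
PQ · (PR × PS) = -1440.
Since -1440 ≠ 0, the four points are not coplanar.

No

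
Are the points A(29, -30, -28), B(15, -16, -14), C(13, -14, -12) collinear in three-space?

AB = (-14, 14, 14), AC = (-16, 16, 16).
AB × AC = (0, 0, 0).
The cross product vanishes, so the three points are collinear.

Yes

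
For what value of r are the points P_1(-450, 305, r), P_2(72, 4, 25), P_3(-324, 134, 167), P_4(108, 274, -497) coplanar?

-22

The points are coplanar iff P_1P_2 · (P_1P_3 × P_1P_4) = 0.
Expanding, this is linear in r: (111600)r + (2455200) = 0.
So r = -22.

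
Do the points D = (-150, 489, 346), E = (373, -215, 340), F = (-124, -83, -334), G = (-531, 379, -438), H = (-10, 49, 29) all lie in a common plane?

No

The plane through D, E, F has normal n = DE × DF = (475288, 355484, -280852) and equation n·P = 5363684.
Checking the remaining points: n·G = 5363684, n·H = 4521128.
Since n·H = 4521128 ≠ 5363684, H is off the plane and the points are not all coplanar.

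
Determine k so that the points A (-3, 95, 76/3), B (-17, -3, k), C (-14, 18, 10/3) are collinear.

Collinearity requires AB × AC = 0; each component is linear in k.
The x-component gives (77)k + (616/3) = 0, so k = -8/3.
The remaining components then also vanish.

-8/3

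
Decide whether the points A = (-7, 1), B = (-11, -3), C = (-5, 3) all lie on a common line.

Yes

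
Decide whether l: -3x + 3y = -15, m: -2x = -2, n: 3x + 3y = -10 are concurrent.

No

The three lines meet at one point iff the augmented coefficient matrix [aᵢ bᵢ cᵢ] has rank < 3, i.e. its determinant vanishes.
Here the determinant is -6.
Nonzero, so no common point exists.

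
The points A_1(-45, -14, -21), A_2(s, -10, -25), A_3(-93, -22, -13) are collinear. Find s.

-21

Direction A_1A_3 = (-48, -8, 8). From the y-coordinate of A_2, the parameter along the line is τ = (-10 − (-14))/(-8) = -1/2.
Then s = (-45) + (-1/2)·(-48) = -21.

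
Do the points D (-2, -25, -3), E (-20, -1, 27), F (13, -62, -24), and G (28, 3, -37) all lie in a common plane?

A normal to the plane through D, E, F is n = DE × DF = (606, 72, 306).
The plane has equation n·P = -3930. For G: n·G = 5862.
5862 ≠ -3930, so G is off the plane.

No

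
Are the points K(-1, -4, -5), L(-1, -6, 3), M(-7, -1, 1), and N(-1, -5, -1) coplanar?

Yes

A normal to the plane through K, L, M is n = KL × KM = (-36, -48, -12).
The plane has equation n·P = 288. For N: n·N = 288.
Equal, so N lies in the plane and all four are coplanar.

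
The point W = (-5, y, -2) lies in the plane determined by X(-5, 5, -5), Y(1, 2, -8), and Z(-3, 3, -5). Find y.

2

Coplanarity requires XY · (XZ × XW) = 0.
XY = (6, -3, -3), XZ = (2, -2, 0); the triple product is linear in y with coefficient -6 and constant term 12.
Setting it to zero: y = 2.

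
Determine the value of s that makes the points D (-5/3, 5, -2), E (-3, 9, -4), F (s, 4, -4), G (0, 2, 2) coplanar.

-2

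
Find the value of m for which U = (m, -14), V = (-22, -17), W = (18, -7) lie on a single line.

-10

The three points are collinear iff det[UV; UW] = 0.
This determinant is linear in m: (-10)m + (-100) = 0, so m = -10.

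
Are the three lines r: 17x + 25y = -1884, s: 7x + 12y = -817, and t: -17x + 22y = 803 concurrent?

No

The three lines meet at one point iff the augmented coefficient matrix [aᵢ bᵢ cᵢ] has rank < 3, i.e. its determinant vanishes.
Here the determinant is 1598.
Nonzero, so no common point exists.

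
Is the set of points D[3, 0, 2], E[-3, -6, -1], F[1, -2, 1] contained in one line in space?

Yes

DE = (-6, -6, -3), DF = (-2, -2, -1).
DE × DF = (0, 0, 0).
The cross product vanishes, so the three points are collinear.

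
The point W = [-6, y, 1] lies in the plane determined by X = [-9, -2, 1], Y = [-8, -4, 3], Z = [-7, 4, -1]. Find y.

2

A normal to the plane is n = XY × XZ = (-8, 6, 10).
W lies in the plane iff n · XW = 0.
This gives (6)y + (-12) = 0, so y = 2.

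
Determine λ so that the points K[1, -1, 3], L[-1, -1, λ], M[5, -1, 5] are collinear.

2

Collinearity requires KL × KM = 0; each component is linear in λ.
The y-component gives (4)λ + (-8) = 0, so λ = 2.
The remaining components then also vanish.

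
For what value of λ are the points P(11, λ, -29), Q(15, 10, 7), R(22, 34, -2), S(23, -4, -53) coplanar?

-38

Coplanarity ⇔ det[PQ; PR; PS] = 0.
Expanding, this is linear in λ: (-348)λ + (-13224) = 0.
So λ = -38.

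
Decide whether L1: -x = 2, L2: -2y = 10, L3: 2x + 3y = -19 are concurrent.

Yes

Intersecting L1 and L2: solving the 2×2 system gives (x, y) = (-2, -5).
Substitute into L3: (2)(-2) + (3)(-5) = -19.
This equals -19, so (-2, -5) lies on all three lines and they are concurrent.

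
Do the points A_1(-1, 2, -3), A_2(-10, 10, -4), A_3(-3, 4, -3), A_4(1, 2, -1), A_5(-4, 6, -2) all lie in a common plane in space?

The plane through A_1, A_2, A_3 has normal n = A_1A_2 × A_1A_3 = (2, 2, -2) and equation n·P = 8.
Checking the remaining points: n·A_4 = 8, n·A_5 = 8.
All equal 8, so all 5 points lie in one plane.

Yes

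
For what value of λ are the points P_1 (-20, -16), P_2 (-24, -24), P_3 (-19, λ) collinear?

The three points are collinear iff det[P_1P_2; P_1P_3] = 0.
This determinant is linear in λ: (-4)λ + (-56) = 0, so λ = -14.

-14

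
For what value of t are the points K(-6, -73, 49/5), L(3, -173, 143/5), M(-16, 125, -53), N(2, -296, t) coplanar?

456/5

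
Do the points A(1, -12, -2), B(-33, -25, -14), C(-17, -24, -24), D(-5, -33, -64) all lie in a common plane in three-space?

No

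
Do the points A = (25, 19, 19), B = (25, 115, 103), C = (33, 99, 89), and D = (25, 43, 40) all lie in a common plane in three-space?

Yes

A normal to the plane through A, B, C is n = AB × AC = (0, 672, -768).
The plane has equation n·P = -1824. For D: n·D = -1824.
Equal, so D lies in the plane and all four are coplanar.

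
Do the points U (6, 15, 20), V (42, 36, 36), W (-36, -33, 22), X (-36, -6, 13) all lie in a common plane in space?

The four points are coplanar iff the 3×3 determinant with rows UV, UW, UX is zero.
Rows: (36, 21, 16), (-42, -48, 2), (-42, -21, -7).
Expanding along the first row: (36)(378) − (21)(378) + (16)(-1134) = -12474.
Nonzero ⇒ not coplanar.

No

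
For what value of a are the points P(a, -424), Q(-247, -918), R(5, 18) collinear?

The three points are collinear iff det[PQ; PR] = 0.
This determinant is linear in a: (-936)a + (-106704) = 0, so a = -114.

-114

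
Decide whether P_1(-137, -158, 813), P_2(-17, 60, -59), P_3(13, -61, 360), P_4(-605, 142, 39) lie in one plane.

Yes

A normal to the plane through P_1, P_2, P_3 is n = P_1P_2 × P_1P_3 = (-14170, -76440, -21060).
The plane has equation n·P = -3102970. For P_4: n·P_4 = -3102970.
Equal, so P_4 lies in the plane and all four are coplanar.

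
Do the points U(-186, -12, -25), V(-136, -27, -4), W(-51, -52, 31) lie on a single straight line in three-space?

UV = (50, -15, 21), UW = (135, -40, 56).
Comparing components 3 and 1: (21)(135) − (50)(56) = 35 ≠ 0, so UV and UW are not parallel and the points are not collinear.

No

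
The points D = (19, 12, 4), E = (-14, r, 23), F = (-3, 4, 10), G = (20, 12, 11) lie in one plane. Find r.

-1/2

Normal to plane DFG: n = (-56, 160, 8); plane equation n·P = 888.
Requiring n·E = 888: (160)r + (968) = 888.
So r = -1/2.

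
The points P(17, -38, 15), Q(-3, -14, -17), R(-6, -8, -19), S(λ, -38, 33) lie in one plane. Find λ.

Normal to plane PQR: n = (144, 56, -48); plane equation n·X = -400.
Requiring n·S = -400: (144)λ + (-3712) = -400.
So λ = 23.

23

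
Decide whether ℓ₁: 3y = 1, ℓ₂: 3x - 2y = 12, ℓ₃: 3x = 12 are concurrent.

No

The three lines meet at one point iff the augmented coefficient matrix [aᵢ bᵢ cᵢ] has rank < 3, i.e. its determinant vanishes.
Here the determinant is 6.
Nonzero, so no common point exists.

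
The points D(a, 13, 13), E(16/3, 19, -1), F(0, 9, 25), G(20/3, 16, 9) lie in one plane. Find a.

0

The points are coplanar iff DE · (DF × DG) = 0.
Expanding, this is linear in a: (22)a + (0) = 0.
So a = 0.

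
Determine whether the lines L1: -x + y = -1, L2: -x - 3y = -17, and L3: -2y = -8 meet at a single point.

Yes

Lines aᵢx + bᵢy = cᵢ with pairwise distinct directions are concurrent exactly when det[aᵢ bᵢ cᵢ] = 0.
Here the determinant is 0.
It vanishes, so the lines are concurrent at (5, 4).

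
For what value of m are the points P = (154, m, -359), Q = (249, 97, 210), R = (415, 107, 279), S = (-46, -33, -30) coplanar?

Coplanarity ⇔ det[PQ; PR; PS] = 0.
Expanding, this is linear in m: (-19485)m + (-8086275) = 0.
So m = -415.

-415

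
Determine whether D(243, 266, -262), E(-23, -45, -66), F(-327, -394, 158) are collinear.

No

DE = (-266, -311, 196), DF = (-570, -660, 420).
Comparing components 2 and 3: (-311)(420) − (196)(-660) = -1260 ≠ 0, so DE and DF are not parallel and the points are not collinear.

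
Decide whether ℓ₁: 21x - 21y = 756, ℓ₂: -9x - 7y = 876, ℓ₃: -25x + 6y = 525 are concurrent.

Yes

Intersecting ℓ₁ and ℓ₂: solving the 2×2 system gives (x, y) = (-39, -75).
Substitute into ℓ₃: (-25)(-39) + (6)(-75) = 525.
This equals 525, so (-39, -75) lies on all three lines and they are concurrent.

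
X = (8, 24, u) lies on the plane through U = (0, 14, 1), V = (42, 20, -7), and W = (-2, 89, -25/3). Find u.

-5/3

Coplanarity requires UV · (UW × UX) = 0.
UV = (42, 6, -8), UW = (-2, 75, -28/3); the triple product is linear in u with coefficient 3162 and constant term 5270.
Setting it to zero: u = -5/3.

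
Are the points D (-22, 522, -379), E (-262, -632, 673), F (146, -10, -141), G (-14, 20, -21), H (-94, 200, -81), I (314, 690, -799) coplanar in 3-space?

The plane through D, E, F has normal n = DE × DF = (285012, 233856, 321552) and equation n·P = -6065640.
Checking the remaining points: n·G = -6065640, n·H = -6065640, n·I = -6065640.
All equal -6065640, so all 6 points lie in one plane.

Yes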